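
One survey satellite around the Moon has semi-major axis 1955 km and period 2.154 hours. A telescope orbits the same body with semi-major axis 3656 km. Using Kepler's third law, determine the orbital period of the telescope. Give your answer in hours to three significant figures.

T₂ ≈ 5.51 hours

Kepler's third law: T² ∝ a³, so T₂ = T₁ (a₂/a₁)^(3/2).
a₂/a₁ = 1.870, (a₂/a₁)^(3/2) = 2.557.
T₂ = 2.154 × 2.557 = 5.509 hours.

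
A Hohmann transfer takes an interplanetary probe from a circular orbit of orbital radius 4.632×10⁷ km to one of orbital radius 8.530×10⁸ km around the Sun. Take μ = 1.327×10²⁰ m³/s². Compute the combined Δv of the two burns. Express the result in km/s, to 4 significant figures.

r₁ = 4.632×10⁷ km = 4.632×10¹⁰ m.
r₂ = 8.530×10⁸ km = 8.530×10¹¹ m.
Transfer ellipse a_t = (r₁ + r₂)/2 = 4.497×10¹¹ m.
At r₁: circular v_c1 = √(μ/r₁) = 53520 m/s; transfer-perihelion v_p = √[μ(2/r₁ − 1/a_t)] = 73720 m/s.
Δv₁ = v_p − v_c1 = 20200 m/s.
At r₂: circular v_c2 = √(μ/r₂) = 12470 m/s; transfer-aphelion v_a = √[μ(2/r₂ − 1/a_t)] = 4003 m/s.
Δv₂ = v_c2 − v_a = 8470 m/s.
Total Δv = Δv₁ + Δv₂ = 28660 m/s = 28.66 km/s.

Δv_total ≈ 28.66 km/s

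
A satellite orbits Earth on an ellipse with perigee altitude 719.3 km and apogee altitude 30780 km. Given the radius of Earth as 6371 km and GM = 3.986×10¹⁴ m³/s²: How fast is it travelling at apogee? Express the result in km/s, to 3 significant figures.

v ≈ 1.85 km/s

r_p = 6371 + 719.3 = 7090.3 km = 7.0903×10⁶ m.
r_a = 6371 + 30780 = 37151 km = 3.7151×10⁷ m.
Semi-major axis a = (r_p + r_a)/2 = 22121 km = 2.212×10⁷ m.
Vis-viva: v² = μ(2/r − 1/a) = 3.986×10¹⁴ × (5.383×10⁻⁸ − 4.521×10⁻⁸) = 3.439×10⁶ m²/s².
v = 1854 m/s = 1.854 km/s.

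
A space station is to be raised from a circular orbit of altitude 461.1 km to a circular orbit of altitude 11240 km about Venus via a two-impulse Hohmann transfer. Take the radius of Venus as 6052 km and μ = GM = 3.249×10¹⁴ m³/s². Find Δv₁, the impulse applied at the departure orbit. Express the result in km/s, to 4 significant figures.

Δv ≈ 1.450 km/s

r₁ = 6052 + 461.1 = 6513.1 km = 6.5131×10⁶ m.
r₂ = 6052 + 11240 = 17292 km = 1.7292×10⁷ m.
Transfer ellipse a_t = (r₁ + r₂)/2 = 1.190×10⁷ m.
At r₁: circular v_c1 = √(μ/r₁) = 7063 m/s; transfer-periapsis v_p = √[μ(2/r₁ − 1/a_t)] = 8513 m/s.
Δv₁ = v_p − v_c1 = 1450 m/s.
= 1.450 km/s.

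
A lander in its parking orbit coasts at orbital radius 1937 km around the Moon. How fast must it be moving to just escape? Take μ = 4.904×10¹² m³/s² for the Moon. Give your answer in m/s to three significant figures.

r = 1937 km = 1.937×10⁶ m.
Escape speed v_esc = √(2μ/r) = √(2 × 4.904×10¹² / 1.937×10⁶) = √(5.064×10⁶) = 2250 m/s.

v_esc ≈ 2250 m/s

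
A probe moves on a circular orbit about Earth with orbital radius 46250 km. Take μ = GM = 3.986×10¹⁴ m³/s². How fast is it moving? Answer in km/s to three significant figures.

r = 46250 km = 4.625×10⁷ m.
For a circular orbit v = √(μ/r) = √(3.986×10¹⁴ / 4.625×10⁷) = √(8.618×10⁶) = 2936 m/s.
That is 2.936 km/s.

v ≈ 2.94 km/s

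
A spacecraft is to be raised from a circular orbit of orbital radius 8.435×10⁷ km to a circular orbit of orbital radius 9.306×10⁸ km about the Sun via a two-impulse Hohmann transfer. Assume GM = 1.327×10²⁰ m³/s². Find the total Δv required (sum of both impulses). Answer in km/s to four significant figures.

Δv_total ≈ 21.12 km/s

r₁ = 8.435×10⁷ km = 8.435×10¹⁰ m.
r₂ = 9.306×10⁸ km = 9.306×10¹¹ m.
Transfer ellipse a_t = (r₁ + r₂)/2 = 5.075×10¹¹ m.
At r₁: circular v_c1 = √(μ/r₁) = 39660 m/s; transfer-perihelion v_p = √[μ(2/r₁ − 1/a_t)] = 53710 m/s.
Δv₁ = v_p − v_c1 = 14050 m/s.
At r₂: circular v_c2 = √(μ/r₂) = 11940 m/s; transfer-aphelion v_a = √[μ(2/r₂ − 1/a_t)] = 4868 m/s.
Δv₂ = v_c2 − v_a = 7073 m/s.
Total Δv = Δv₁ + Δv₂ = 21120 m/s = 21.12 km/s.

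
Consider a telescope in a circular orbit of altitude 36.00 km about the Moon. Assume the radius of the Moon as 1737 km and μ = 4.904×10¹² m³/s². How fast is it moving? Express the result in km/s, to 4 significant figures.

v ≈ 1.663 km/s

r = 1737 + 36.00 = 1773.0 km = 1.7730×10⁶ m.
For a circular orbit v = √(μ/r) = √(4.904×10¹² / 1.773×10⁶) = √(2.766×10⁶) = 1663 m/s.
That is 1.663 km/s.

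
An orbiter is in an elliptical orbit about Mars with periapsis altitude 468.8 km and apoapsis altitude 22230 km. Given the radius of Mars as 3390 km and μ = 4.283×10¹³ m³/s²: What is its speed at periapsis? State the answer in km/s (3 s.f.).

r_p = 3390 + 468.8 = 3858.8 km = 3.8588×10⁶ m.
r_a = 3390 + 22230 = 25620 km = 2.5620×10⁷ m.
Semi-major axis a = (r_p + r_a)/2 = 14739 km = 1.474×10⁷ m.
Vis-viva: v² = μ(2/r − 1/a) = 4.283×10¹³ × (5.183×10⁻⁷ − 6.785×10⁻⁸) = 1.929×10⁷ m²/s².
v = 4392 m/s = 4.392 km/s.

v ≈ 4.39 km/s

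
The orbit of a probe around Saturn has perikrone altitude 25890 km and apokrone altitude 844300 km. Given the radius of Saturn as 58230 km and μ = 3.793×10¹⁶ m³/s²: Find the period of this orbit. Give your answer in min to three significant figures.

T ≈ 5890 min

r_p = 58230 + 25890 = 84120 km = 8.4120×10⁷ m.
r_a = 58230 + 844300 = 902530 km = 9.0253×10⁸ m.
Semi-major axis a = (r_p + r_a)/2 = (84120 + 9.0253×10⁵)/2 = 4.9332×10⁵ km = 4.933×10⁸ m.
By Kepler's third law T = 2π√(a³/μ) = 2π × 5.626×10⁴ = 3.535×10⁵ s.
= 5892 min.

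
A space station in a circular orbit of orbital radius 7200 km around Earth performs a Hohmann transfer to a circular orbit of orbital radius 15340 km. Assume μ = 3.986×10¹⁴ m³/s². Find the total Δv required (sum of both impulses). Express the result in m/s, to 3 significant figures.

r₁ = 7200 km = 7.200×10⁶ m.
r₂ = 15340 km = 1.534×10⁷ m.
Transfer ellipse a_t = (r₁ + r₂)/2 = 1.127×10⁷ m.
At r₁: circular v_c1 = √(μ/r₁) = 7441 m/s; transfer-perigee v_p = √[μ(2/r₁ − 1/a_t)] = 8681 m/s.
Δv₁ = v_p − v_c1 = 1240 m/s.
At r₂: circular v_c2 = √(μ/r₂) = 5097 m/s; transfer-apogee v_a = √[μ(2/r₂ − 1/a_t)] = 4074 m/s.
Δv₂ = v_c2 − v_a = 1023 m/s.
Total Δv = Δv₁ + Δv₂ = 2263 m/s.

Δv_total ≈ 2260 m/s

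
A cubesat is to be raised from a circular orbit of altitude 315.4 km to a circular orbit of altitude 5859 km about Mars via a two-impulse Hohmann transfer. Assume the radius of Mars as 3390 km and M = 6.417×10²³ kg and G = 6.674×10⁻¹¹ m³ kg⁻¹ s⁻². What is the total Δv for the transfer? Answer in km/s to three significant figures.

Δv_total ≈ 1.19 km/s

μ = GM = 6.674×10⁻¹¹ × 6.417×10²³ = 4.283×10¹³ m³/s².
r₁ = 3390 + 315.4 = 3705.4 km = 3.7054×10⁶ m.
r₂ = 3390 + 5859 = 9249.0 km = 9.2490×10⁶ m.
Transfer ellipse a_t = (r₁ + r₂)/2 = 6.477×10⁶ m.
At r₁: circular v_c1 = √(μ/r₁) = 3400 m/s; transfer-periapsis v_p = √[μ(2/r₁ − 1/a_t)] = 4063 m/s.
Δv₁ = v_p − v_c1 = 662.8 m/s.
At r₂: circular v_c2 = √(μ/r₂) = 2152 m/s; transfer-apoapsis v_a = √[μ(2/r₂ − 1/a_t)] = 1628 m/s.
Δv₂ = v_c2 − v_a = 524.3 m/s.
Total Δv = Δv₁ + Δv₂ = 1187 m/s = 1.187 km/s.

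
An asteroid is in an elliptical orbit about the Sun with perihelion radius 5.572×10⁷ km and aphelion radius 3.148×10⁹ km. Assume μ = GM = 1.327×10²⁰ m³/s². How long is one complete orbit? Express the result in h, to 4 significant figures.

T ≈ 307200 h

Semi-major axis a = (r_p + r_a)/2 = (5.5720×10⁷ + 3.1480×10⁹)/2 = 1.6019×10⁹ km = 1.602×10¹² m.
By Kepler's third law T = 2π√(a³/μ) = 2π × 1.760×10⁸ = 1.106×10⁹ s.
= 3.072×10⁵ h.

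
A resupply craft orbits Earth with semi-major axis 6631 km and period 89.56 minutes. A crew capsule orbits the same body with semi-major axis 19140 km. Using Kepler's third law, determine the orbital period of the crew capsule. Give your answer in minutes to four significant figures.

Kepler's third law: T² ∝ a³, so T₂ = T₁ (a₂/a₁)^(3/2).
a₂/a₁ = 2.886, (a₂/a₁)^(3/2) = 4.904.
T₂ = 89.56 × 4.904 = 439.2 minutes.

T₂ ≈ 439.2 minutes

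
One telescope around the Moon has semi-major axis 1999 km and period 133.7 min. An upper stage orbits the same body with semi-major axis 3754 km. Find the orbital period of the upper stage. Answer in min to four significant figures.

T₂ ≈ 344.1 min

Kepler's third law: T² ∝ a³, so T₂ = T₁ (a₂/a₁)^(3/2).
a₂/a₁ = 1.878, (a₂/a₁)^(3/2) = 2.573.
T₂ = 133.7 × 2.573 = 344.1 min.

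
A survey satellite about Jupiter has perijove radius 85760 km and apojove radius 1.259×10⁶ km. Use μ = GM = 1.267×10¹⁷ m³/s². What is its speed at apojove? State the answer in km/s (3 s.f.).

Semi-major axis a = (r_p + r_a)/2 = 6.7238×10⁵ km = 6.724×10⁸ m.
Vis-viva: v² = μ(2/r − 1/a) = 1.267×10¹⁷ × (1.589×10⁻⁹ − 1.487×10⁻⁹) = 1.284×10⁷ m²/s².
v = 3583 m/s = 3.583 km/s.

v ≈ 3.58 km/s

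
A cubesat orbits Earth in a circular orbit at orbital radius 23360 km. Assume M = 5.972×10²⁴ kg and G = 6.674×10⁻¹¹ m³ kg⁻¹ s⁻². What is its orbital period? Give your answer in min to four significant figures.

μ = GM = 6.674×10⁻¹¹ × 5.972×10²⁴ = 3.986×10¹⁴ m³/s².
r = 23360 km = 2.336×10⁷ m.
Kepler's third law: T = 2π√(r³/μ) = 2π√((2.336×10⁷)³ / 3.986×10¹⁴).
r³/μ = 3.198×10⁷ s², so T = 2π × 5.655×10³ = 3.553×10⁴ s.
Converting: 3.553×10⁴ s ÷ 60.00 = 592.2 min.

T ≈ 592.2 min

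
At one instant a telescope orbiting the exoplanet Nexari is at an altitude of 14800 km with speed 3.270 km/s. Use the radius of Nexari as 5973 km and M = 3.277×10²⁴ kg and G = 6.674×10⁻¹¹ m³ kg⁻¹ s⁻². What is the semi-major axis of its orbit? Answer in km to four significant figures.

μ = GM = 6.674×10⁻¹¹ × 3.277×10²⁴ = 2.187×10¹⁴ m³/s².
r = 5973 + 14800 = 20773 km = 2.077×10⁷ m.
Vis-viva rearranged: 1/a = 2/r − v²/μ = 9.628×10⁻⁸ − 4.889×10⁻⁸ = 4.739×10⁻⁸ m⁻¹.
a = 2.110×10⁷ m = 21103 km.

a ≈ 21100 km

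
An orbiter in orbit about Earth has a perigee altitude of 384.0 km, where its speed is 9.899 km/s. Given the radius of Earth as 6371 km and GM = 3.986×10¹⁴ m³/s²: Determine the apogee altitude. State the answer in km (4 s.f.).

r_p = 6371 + 384.0 = 6755.0 km = 6.755×10⁶ m.
Specific energy ε = v²/2 − μ/r = -1.001×10⁷ J/kg, so a = −μ/(2ε) = 1.990×10⁷ m.
The apsides satisfy r_p + r_a = 2a, so the apogee radius is 2a − r_p = 3.305×10⁷ m = 33053 km.
Apogee altitude = 33053 − 6371 = 26682 km.

apogee altitude ≈ 26680 km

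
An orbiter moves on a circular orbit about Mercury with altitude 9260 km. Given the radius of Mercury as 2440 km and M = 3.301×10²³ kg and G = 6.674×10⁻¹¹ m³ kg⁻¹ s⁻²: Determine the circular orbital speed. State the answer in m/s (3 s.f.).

v ≈ 1370 m/s

μ = GM = 6.674×10⁻¹¹ × 3.301×10²³ = 2.203×10¹³ m³/s².
r = 2440 + 9260 = 11700 km = 1.1700×10⁷ m.
For a circular orbit v = √(μ/r) = √(2.203×10¹³ / 1.170×10⁷) = √(1.883×10⁶) = 1372 m/s.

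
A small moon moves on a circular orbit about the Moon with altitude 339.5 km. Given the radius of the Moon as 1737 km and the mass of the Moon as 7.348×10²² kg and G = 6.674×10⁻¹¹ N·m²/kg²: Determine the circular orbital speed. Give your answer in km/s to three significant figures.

μ = GM = 6.674×10⁻¹¹ × 7.348×10²² = 4.904×10¹² m³/s².
r = 1737 + 339.5 = 2076.5 km = 2.0765×10⁶ m.
For a circular orbit v = √(μ/r) = √(4.904×10¹² / 2.076×10⁶) = √(2.362×10⁶) = 1537 m/s.
That is 1.537 km/s.

v ≈ 1.54 km/s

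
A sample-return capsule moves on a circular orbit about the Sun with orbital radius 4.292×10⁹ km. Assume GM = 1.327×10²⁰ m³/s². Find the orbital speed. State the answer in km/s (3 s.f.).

r = 4.292×10⁹ km = 4.292×10¹² m.
For a circular orbit v = √(μ/r) = √(1.327×10²⁰ / 4.292×10¹²) = √(3.092×10⁷) = 5560 m/s.
That is 5.560 km/s.

v ≈ 5.56 km/s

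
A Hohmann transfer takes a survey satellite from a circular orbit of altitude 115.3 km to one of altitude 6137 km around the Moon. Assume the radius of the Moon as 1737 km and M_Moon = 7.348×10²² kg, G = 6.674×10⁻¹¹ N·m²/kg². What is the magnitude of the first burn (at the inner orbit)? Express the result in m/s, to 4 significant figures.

μ = GM = 6.674×10⁻¹¹ × 7.348×10²² = 4.904×10¹² m³/s².
r₁ = 1737 + 115.3 = 1852.3 km = 1.8523×10⁶ m.
r₂ = 1737 + 6137 = 7874.0 km = 7.8740×10⁶ m.
Transfer ellipse a_t = (r₁ + r₂)/2 = 4.863×10⁶ m.
At r₁: circular v_c1 = √(μ/r₁) = 1627 m/s; transfer-perilune v_p = √[μ(2/r₁ − 1/a_t)] = 2070 m/s.
Δv₁ = v_p − v_c1 = 443.3 m/s.

Δv ≈ 443.3 m/s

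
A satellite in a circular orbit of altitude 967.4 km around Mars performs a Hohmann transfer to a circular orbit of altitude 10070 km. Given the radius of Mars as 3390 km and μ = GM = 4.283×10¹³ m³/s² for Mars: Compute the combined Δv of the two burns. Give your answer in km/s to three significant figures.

r₁ = 3390 + 967.4 = 4357.4 km = 4.3574×10⁶ m.
r₂ = 3390 + 10070 = 13460 km = 1.3460×10⁷ m.
Transfer ellipse a_t = (r₁ + r₂)/2 = 8.909×10⁶ m.
At r₁: circular v_c1 = √(μ/r₁) = 3135 m/s; transfer-periapsis v_p = √[μ(2/r₁ − 1/a_t)] = 3854 m/s.
Δv₁ = v_p − v_c1 = 718.5 m/s.
At r₂: circular v_c2 = √(μ/r₂) = 1784 m/s; transfer-apoapsis v_a = √[μ(2/r₂ − 1/a_t)] = 1248 m/s.
Δv₂ = v_c2 − v_a = 536.3 m/s.
Total Δv = Δv₁ + Δv₂ = 1255 m/s = 1.255 km/s.

Δv_total ≈ 1.25 km/s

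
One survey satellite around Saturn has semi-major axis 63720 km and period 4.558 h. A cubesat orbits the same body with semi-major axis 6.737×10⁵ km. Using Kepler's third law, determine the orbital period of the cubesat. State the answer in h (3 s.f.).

Kepler's third law: T² ∝ a³, so T₂ = T₁ (a₂/a₁)^(3/2).
a₂/a₁ = 10.57, (a₂/a₁)^(3/2) = 34.38.
T₂ = 4.558 × 34.38 = 156.7 h.

T₂ ≈ 157 h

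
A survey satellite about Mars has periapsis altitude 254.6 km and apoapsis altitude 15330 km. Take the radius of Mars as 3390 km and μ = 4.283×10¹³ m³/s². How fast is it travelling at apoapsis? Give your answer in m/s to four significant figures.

v ≈ 863.5 m/s

r_p = 3390 + 254.6 = 3644.6 km = 3.6446×10⁶ m.
r_a = 3390 + 15330 = 18720 km = 1.8720×10⁷ m.
Semi-major axis a = (r_p + r_a)/2 = 11182 km = 1.118×10⁷ m.
Vis-viva: v² = μ(2/r − 1/a) = 4.283×10¹³ × (1.068×10⁻⁷ − 8.943×10⁻⁸) = 7.457×10⁵ m²/s².
v = 863.5 m/s.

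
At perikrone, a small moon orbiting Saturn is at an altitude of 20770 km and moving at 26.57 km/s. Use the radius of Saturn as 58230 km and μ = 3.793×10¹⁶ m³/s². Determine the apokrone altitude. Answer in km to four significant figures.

apokrone altitude ≈ 1.611×10⁵ km

r_p = 58230 + 20770 = 79000 km = 7.900×10⁷ m.
Specific energy ε = v²/2 − μ/r = -1.271×10⁸ J/kg, so a = −μ/(2ε) = 1.492×10⁸ m.
The apsides satisfy r_p + r_a = 2a, so the apokrone radius is 2a − r_p = 2.193×10⁸ m = 2.1932×10⁵ km.
Apokrone altitude = 2.1932×10⁵ − 58230 = 1.6109×10⁵ km.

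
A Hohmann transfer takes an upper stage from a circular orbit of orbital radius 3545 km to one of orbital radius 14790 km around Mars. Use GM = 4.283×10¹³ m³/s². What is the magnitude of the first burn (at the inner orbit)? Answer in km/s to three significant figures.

r₁ = 3545 km = 3.545×10⁶ m.
r₂ = 14790 km = 1.479×10⁷ m.
Transfer ellipse a_t = (r₁ + r₂)/2 = 9.168×10⁶ m.
At r₁: circular v_c1 = √(μ/r₁) = 3476 m/s; transfer-periapsis v_p = √[μ(2/r₁ − 1/a_t)] = 4415 m/s.
Δv₁ = v_p − v_c1 = 939.0 m/s.
= 0.939 km/s.

Δv ≈ 0.939 km/s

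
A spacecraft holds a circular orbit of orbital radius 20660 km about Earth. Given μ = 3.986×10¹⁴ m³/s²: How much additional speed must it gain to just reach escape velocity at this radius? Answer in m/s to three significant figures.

Δv ≈ 1820 m/s

r = 20660 km = 2.066×10⁷ m.
Circular speed v_c = √(μ/r) = 4392 m/s.
Escape speed v_esc = √(2μ/r) = √2 × v_c = 6212 m/s.
Δv = v_esc − v_c = 1819 m/s.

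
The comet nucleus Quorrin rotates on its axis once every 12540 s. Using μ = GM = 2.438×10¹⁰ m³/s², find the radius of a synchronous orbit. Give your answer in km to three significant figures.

A synchronous orbit has period T, so by Kepler's third law a = (μT²/4π²)^(1/3).
μT²/4π² = 2.438×10¹⁰ × (1.254×10⁴)² / 39.48 = 9.711×10¹⁶ m³.
a = 4.596×10⁵ m = 459.65 km.

r_sync ≈ 460 km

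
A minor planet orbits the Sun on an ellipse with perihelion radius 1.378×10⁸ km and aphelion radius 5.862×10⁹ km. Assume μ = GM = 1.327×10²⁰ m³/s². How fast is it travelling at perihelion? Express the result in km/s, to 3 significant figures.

Semi-major axis a = (r_p + r_a)/2 = 2.9999×10⁹ km = 3.000×10¹² m.
Vis-viva: v² = μ(2/r − 1/a) = 1.327×10²⁰ × (1.451×10⁻¹¹ − 3.333×10⁻¹³) = 1.882×10⁹ m²/s².
v = 43380 m/s = 43.38 km/s.

v ≈ 43.4 km/s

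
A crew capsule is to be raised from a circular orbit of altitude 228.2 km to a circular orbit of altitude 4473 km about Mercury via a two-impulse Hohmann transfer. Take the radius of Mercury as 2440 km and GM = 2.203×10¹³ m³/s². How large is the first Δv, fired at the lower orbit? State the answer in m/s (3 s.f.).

Δv ≈ 578 m/s

r₁ = 2440 + 228.2 = 2668.2 km = 2.6682×10⁶ m.
r₂ = 2440 + 4473 = 6913.0 km = 6.9130×10⁶ m.
Transfer ellipse a_t = (r₁ + r₂)/2 = 4.791×10⁶ m.
At r₁: circular v_c1 = √(μ/r₁) = 2873 m/s; transfer-periherm v_p = √[μ(2/r₁ − 1/a_t)] = 3452 m/s.
Δv₁ = v_p − v_c1 = 578.3 m/s.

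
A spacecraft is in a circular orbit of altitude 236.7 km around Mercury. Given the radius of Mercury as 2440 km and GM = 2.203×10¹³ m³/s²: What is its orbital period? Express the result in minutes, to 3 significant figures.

T ≈ 97.7 minutes

r = 2440 + 236.7 = 2676.7 km = 2.6767×10⁶ m.
Kepler's third law: T = 2π√(r³/μ) = 2π√((2.677×10⁶)³ / 2.203×10¹³).
r³/μ = 8.705×10⁵ s², so T = 2π × 9.330×10² = 5.862×10³ s.
Converting: 5.862×10³ s ÷ 60.00 = 97.71 minutes.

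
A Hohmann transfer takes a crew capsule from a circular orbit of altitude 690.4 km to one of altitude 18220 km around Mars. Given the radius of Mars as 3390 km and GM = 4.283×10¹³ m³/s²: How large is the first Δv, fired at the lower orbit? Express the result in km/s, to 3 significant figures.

Δv ≈ 0.962 km/s

r₁ = 3390 + 690.4 = 4080.4 km = 4.0804×10⁶ m.
r₂ = 3390 + 18220 = 21610 km = 2.1610×10⁷ m.
Transfer ellipse a_t = (r₁ + r₂)/2 = 1.285×10⁷ m.
At r₁: circular v_c1 = √(μ/r₁) = 3240 m/s; transfer-periapsis v_p = √[μ(2/r₁ − 1/a_t)] = 4202 m/s.
Δv₁ = v_p − v_c1 = 962.4 m/s.
= 0.9624 km/s.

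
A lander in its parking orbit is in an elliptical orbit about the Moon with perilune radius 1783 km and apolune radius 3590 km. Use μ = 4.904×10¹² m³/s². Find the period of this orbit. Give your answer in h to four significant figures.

Semi-major axis a = (r_p + r_a)/2 = (1783.0 + 3590.0)/2 = 2686.5 km = 2.686×10⁶ m.
By Kepler's third law T = 2π√(a³/μ) = 2π × 1.988×10³ = 1.249×10⁴ s.
= 3.470 h.

T ≈ 3.470 h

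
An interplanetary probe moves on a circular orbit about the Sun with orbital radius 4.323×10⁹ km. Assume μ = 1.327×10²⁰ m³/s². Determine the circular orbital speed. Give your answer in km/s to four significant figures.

v ≈ 5.540 km/s

r = 4.323×10⁹ km = 4.323×10¹² m.
For a circular orbit v = √(μ/r) = √(1.327×10²⁰ / 4.323×10¹²) = √(3.070×10⁷) = 5540 m/s.
That is 5.540 km/s.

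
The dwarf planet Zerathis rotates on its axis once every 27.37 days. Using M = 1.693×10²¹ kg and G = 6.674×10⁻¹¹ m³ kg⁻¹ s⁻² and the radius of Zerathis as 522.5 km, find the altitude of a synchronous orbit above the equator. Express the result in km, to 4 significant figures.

μ = GM = 6.674×10⁻¹¹ × 1.693×10²¹ = 1.130×10¹¹ m³/s².
T = 27.37 days = 2.365×10⁶ s.
A synchronous orbit has period T, so by Kepler's third law a = (μT²/4π²)^(1/3).
μT²/4π² = 1.130×10¹¹ × (2.365×10⁶)² / 39.48 = 1.601×10²² m³.
a = 2.520×10⁷ m = 25201 km.
Altitude h = a − R = 25201 − 522.5 = 24679 km.

h_sync ≈ 24680 km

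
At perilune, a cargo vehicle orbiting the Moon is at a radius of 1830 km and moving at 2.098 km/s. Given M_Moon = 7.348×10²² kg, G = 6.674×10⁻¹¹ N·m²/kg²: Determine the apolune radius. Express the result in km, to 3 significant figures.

apolune radius ≈ 8410 km

μ = GM = 6.674×10⁻¹¹ × 7.348×10²² = 4.904×10¹² m³/s².
r_p = 1.830×10⁶ m.
Specific energy ε = v²/2 − μ/r = -4.790×10⁵ J/kg, so a = −μ/(2ε) = 5.119×10⁶ m.
The apsides satisfy r_p + r_a = 2a, so the apolune radius is 2a − r_p = 8.408×10⁶ m = 8407.9 km.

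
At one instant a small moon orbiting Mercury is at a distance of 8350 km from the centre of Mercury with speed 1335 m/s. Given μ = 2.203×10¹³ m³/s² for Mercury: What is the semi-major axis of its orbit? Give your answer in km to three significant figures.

r = 8.350×10⁶ m.
Vis-viva rearranged: 1/a = 2/r − v²/μ = 2.395×10⁻⁷ − 8.090×10⁻⁸ = 1.586×10⁻⁷ m⁻¹.
a = 6.304×10⁶ m = 6304.3 km.

a ≈ 6300 km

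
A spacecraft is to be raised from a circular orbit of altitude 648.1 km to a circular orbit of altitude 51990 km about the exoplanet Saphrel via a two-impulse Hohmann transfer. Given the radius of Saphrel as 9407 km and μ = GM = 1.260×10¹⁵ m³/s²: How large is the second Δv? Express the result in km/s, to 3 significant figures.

Δv ≈ 2.13 km/s

r₁ = 9407 + 648.1 = 10055 km = 1.0055×10⁷ m.
r₂ = 9407 + 51990 = 61397 km = 6.1397×10⁷ m.
Transfer ellipse a_t = (r₁ + r₂)/2 = 3.573×10⁷ m.
At r₁: circular v_c1 = √(μ/r₁) = 11190 m/s; transfer-periapsis v_p = √[μ(2/r₁ − 1/a_t)] = 14670 m/s.
At r₂: circular v_c2 = √(μ/r₂) = 4530 m/s; transfer-apoapsis v_a = √[μ(2/r₂ − 1/a_t)] = 2403 m/s.
Δv₂ = v_c2 − v_a = 2127 m/s.
= 2.127 km/s.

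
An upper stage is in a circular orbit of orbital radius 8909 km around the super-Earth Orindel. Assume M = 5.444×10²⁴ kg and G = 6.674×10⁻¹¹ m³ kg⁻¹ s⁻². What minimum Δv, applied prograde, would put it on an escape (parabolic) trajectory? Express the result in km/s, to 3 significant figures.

μ = GM = 6.674×10⁻¹¹ × 5.444×10²⁴ = 3.633×10¹⁴ m³/s².
r = 8909 km = 8.909×10⁶ m.
Circular speed v_c = √(μ/r) = 6386 m/s.
Escape speed v_esc = √(2μ/r) = √2 × v_c = 9031 m/s.
Δv = v_esc − v_c = 2645 m/s = 2.645 km/s.

Δv ≈ 2.65 km/s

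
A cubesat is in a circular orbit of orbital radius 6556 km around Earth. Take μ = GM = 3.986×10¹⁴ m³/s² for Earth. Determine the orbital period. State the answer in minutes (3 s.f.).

r = 6556 km = 6.556×10⁶ m.
Kepler's third law: T = 2π√(r³/μ) = 2π√((6.556×10⁶)³ / 3.986×10¹⁴).
r³/μ = 7.069×10⁵ s², so T = 2π × 8.408×10² = 5.283×10³ s.
Converting: 5.283×10³ s ÷ 60.00 = 88.05 minutes.

T ≈ 88.0 minutes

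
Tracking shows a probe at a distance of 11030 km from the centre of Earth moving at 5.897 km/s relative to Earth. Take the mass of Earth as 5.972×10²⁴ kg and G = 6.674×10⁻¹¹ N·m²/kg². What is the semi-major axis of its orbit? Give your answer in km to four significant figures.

μ = GM = 6.674×10⁻¹¹ × 5.972×10²⁴ = 3.986×10¹⁴ m³/s².
r = 1.103×10⁷ m.
Vis-viva rearranged: 1/a = 2/r − v²/μ = 1.813×10⁻⁷ − 8.725×10⁻⁸ = 9.408×10⁻⁸ m⁻¹.
a = 1.063×10⁷ m = 10630 km.

a ≈ 10630 km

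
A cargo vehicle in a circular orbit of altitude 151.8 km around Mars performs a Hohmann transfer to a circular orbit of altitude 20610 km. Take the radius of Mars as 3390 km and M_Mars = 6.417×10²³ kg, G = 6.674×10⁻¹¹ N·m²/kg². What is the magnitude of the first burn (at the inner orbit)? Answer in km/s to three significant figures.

μ = GM = 6.674×10⁻¹¹ × 6.417×10²³ = 4.283×10¹³ m³/s².
r₁ = 3390 + 151.8 = 3541.8 km = 3.5418×10⁶ m.
r₂ = 3390 + 20610 = 24000 km = 2.4000×10⁷ m.
Transfer ellipse a_t = (r₁ + r₂)/2 = 1.377×10⁷ m.
At r₁: circular v_c1 = √(μ/r₁) = 3477 m/s; transfer-periapsis v_p = √[μ(2/r₁ − 1/a_t)] = 4591 m/s.
Δv₁ = v_p − v_c1 = 1113 m/s.
= 1.113 km/s.

Δv ≈ 1.11 km/s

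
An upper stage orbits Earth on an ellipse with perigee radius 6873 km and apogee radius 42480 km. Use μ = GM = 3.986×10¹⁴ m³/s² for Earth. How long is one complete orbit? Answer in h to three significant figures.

T ≈ 10.7 h

Semi-major axis a = (r_p + r_a)/2 = (6873.0 + 42480)/2 = 24676 km = 2.468×10⁷ m.
By Kepler's third law T = 2π√(a³/μ) = 2π × 6.140×10³ = 3.858×10⁴ s.
= 10.72 h.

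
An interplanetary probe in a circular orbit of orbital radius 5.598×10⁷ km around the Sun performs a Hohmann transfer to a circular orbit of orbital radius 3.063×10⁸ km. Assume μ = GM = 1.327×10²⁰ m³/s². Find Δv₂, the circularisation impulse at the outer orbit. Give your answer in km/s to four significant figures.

r₁ = 5.598×10⁷ km = 5.598×10¹⁰ m.
r₂ = 3.063×10⁸ km = 3.063×10¹¹ m.
Transfer ellipse a_t = (r₁ + r₂)/2 = 1.811×10¹¹ m.
At r₁: circular v_c1 = √(μ/r₁) = 48690 m/s; transfer-perihelion v_p = √[μ(2/r₁ − 1/a_t)] = 63310 m/s.
At r₂: circular v_c2 = √(μ/r₂) = 20810 m/s; transfer-aphelion v_a = √[μ(2/r₂ − 1/a_t)] = 11570 m/s.
Δv₂ = v_c2 − v_a = 9243 m/s.
= 9.243 km/s.

Δv ≈ 9.243 km/s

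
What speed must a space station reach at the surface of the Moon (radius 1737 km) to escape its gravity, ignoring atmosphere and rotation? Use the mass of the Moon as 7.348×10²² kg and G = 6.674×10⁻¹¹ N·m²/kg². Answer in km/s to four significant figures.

v_esc ≈ 2.376 km/s

μ = GM = 6.674×10⁻¹¹ × 7.348×10²² = 4.904×10¹² m³/s².
r = R = 1.737×10⁶ m.
Escape speed v_esc = √(2μ/r) = √(2 × 4.904×10¹² / 1.737×10⁶) = √(5.647×10⁶) = 2376 m/s.
= 2.376 km/s.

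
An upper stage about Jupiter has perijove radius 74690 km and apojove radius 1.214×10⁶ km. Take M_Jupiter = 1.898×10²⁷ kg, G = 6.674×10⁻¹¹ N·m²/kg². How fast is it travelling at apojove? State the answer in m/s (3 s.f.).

μ = GM = 6.674×10⁻¹¹ × 1.898×10²⁷ = 1.267×10¹⁷ m³/s².
Semi-major axis a = (r_p + r_a)/2 = 6.4434×10⁵ km = 6.443×10⁸ m.
Vis-viva: v² = μ(2/r − 1/a) = 1.267×10¹⁷ × (1.647×10⁻⁹ − 1.552×10⁻⁹) = 1.210×10⁷ m²/s².
v = 3478 m/s.

v ≈ 3480 m/s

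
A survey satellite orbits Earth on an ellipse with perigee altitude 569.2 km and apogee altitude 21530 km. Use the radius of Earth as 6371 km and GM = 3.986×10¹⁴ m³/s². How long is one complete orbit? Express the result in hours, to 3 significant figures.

r_p = 6371 + 569.2 = 6940.2 km = 6.9402×10⁶ m.
r_a = 6371 + 21530 = 27901 km = 2.7901×10⁷ m.
Semi-major axis a = (r_p + r_a)/2 = (6940.2 + 27901)/2 = 17421 km = 1.742×10⁷ m.
By Kepler's third law T = 2π√(a³/μ) = 2π × 3.642×10³ = 2.288×10⁴ s.
= 6.356 hours.

T ≈ 6.36 hours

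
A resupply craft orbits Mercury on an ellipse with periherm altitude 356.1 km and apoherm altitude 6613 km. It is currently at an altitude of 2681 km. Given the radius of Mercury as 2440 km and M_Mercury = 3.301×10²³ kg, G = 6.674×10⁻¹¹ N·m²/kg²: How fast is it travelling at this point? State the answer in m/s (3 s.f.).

μ = GM = 6.674×10⁻¹¹ × 3.301×10²³ = 2.203×10¹³ m³/s².
r_p = 2440 + 356.1 = 2796.1 km = 2.7961×10⁶ m.
r_a = 2440 + 6613 = 9053.0 km = 9.0530×10⁶ m.
r = 2440 + 2681 = 5121.0 km = 5.121×10⁶ m.
Semi-major axis a = (r_p + r_a)/2 = 5924.6 km = 5.925×10⁶ m.
Vis-viva: v² = μ(2/r − 1/a) = 2.203×10¹³ × (3.905×10⁻⁷ − 1.688×10⁻⁷) = 4.886×10⁶ m²/s².
v = 2210 m/s.

v ≈ 2210 m/s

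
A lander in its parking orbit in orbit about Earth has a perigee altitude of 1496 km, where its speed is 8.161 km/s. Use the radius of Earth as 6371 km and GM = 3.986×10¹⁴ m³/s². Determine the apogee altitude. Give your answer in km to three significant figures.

apogee altitude ≈ 8710 km

r_p = 6371 + 1496 = 7867.0 km = 7.867×10⁶ m.
Specific energy ε = v²/2 − μ/r = -1.737×10⁷ J/kg, so a = −μ/(2ε) = 1.148×10⁷ m.
The apsides satisfy r_p + r_a = 2a, so the apogee radius is 2a − r_p = 1.509×10⁷ m = 15085 km.
Apogee altitude = 15085 − 6371 = 8714.4 km.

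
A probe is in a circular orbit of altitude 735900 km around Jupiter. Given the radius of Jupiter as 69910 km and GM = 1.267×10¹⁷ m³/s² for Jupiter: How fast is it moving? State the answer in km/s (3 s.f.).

v ≈ 12.5 km/s

r = 69910 + 735900 = 805810 km = 8.0581×10⁸ m.
For a circular orbit v = √(μ/r) = √(1.267×10¹⁷ / 8.058×10⁸) = √(1.572×10⁸) = 12540 m/s.
That is 12.54 km/s.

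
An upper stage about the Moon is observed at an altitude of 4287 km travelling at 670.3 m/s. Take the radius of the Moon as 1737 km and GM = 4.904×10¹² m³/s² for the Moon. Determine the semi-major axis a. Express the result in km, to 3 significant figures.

r = 1737 + 4287 = 6024.0 km = 6.024×10⁶ m.
Vis-viva rearranged: 1/a = 2/r − v²/μ = 3.320×10⁻⁷ − 9.162×10⁻⁸ = 2.404×10⁻⁷ m⁻¹.
a = 4.160×10⁶ m = 4160.0 km.

a ≈ 4160 km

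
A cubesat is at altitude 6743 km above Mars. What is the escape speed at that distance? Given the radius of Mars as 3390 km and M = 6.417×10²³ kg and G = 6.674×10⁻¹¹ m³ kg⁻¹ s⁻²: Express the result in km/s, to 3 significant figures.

μ = GM = 6.674×10⁻¹¹ × 6.417×10²³ = 4.283×10¹³ m³/s².
r = 3390 + 6743 = 10133 km = 1.0133×10⁷ m.
Escape speed v_esc = √(2μ/r) = √(2 × 4.283×10¹³ / 1.013×10⁷) = √(8.453×10⁶) = 2907 m/s.
= 2.907 km/s.

v_esc ≈ 2.91 km/s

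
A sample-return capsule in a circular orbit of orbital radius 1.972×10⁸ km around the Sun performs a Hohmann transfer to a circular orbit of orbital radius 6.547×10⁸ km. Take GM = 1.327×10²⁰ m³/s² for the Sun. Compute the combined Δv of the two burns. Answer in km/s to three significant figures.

r₁ = 1.972×10⁸ km = 1.972×10¹¹ m.
r₂ = 6.547×10⁸ km = 6.547×10¹¹ m.
Transfer ellipse a_t = (r₁ + r₂)/2 = 4.260×10¹¹ m.
At r₁: circular v_c1 = √(μ/r₁) = 25940 m/s; transfer-perihelion v_p = √[μ(2/r₁ − 1/a_t)] = 32160 m/s.
Δv₁ = v_p − v_c1 = 6220 m/s.
At r₂: circular v_c2 = √(μ/r₂) = 14240 m/s; transfer-aphelion v_a = √[μ(2/r₂ − 1/a_t)] = 9687 m/s.
Δv₂ = v_c2 − v_a = 4550 m/s.
Total Δv = Δv₁ + Δv₂ = 10770 m/s = 10.77 km/s.

Δv_total ≈ 10.8 km/s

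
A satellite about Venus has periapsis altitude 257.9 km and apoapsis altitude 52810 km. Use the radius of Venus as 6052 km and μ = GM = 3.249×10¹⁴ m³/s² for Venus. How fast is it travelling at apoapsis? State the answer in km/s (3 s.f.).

r_p = 6052 + 257.9 = 6309.9 km = 6.3099×10⁶ m.
r_a = 6052 + 52810 = 58862 km = 5.8862×10⁷ m.
Semi-major axis a = (r_p + r_a)/2 = 32586 km = 3.259×10⁷ m.
Vis-viva: v² = μ(2/r − 1/a) = 3.249×10¹⁴ × (3.398×10⁻⁸ − 3.069×10⁻⁸) = 1.069×10⁶ m²/s².
v = 1034 m/s = 1.034 km/s.

v ≈ 1.03 km/s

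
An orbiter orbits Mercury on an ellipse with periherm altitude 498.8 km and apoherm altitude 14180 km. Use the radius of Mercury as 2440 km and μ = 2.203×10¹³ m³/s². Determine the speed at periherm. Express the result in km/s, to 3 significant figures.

r_p = 2440 + 498.8 = 2938.8 km = 2.9388×10⁶ m.
r_a = 2440 + 14180 = 16620 km = 1.6620×10⁷ m.
Semi-major axis a = (r_p + r_a)/2 = 9779.4 km = 9.779×10⁶ m.
Vis-viva: v² = μ(2/r − 1/a) = 2.203×10¹³ × (6.805×10⁻⁷ − 1.023×10⁻⁷) = 1.274×10⁷ m²/s².
v = 3569 m/s = 3.569 km/s.

v ≈ 3.57 km/s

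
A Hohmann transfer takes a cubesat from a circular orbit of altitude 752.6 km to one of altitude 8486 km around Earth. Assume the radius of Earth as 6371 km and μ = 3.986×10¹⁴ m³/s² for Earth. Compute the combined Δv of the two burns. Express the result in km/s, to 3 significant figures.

r₁ = 6371 + 752.6 = 7123.6 km = 7.1236×10⁶ m.
r₂ = 6371 + 8486 = 14857 km = 1.4857×10⁷ m.
Transfer ellipse a_t = (r₁ + r₂)/2 = 1.099×10⁷ m.
At r₁: circular v_c1 = √(μ/r₁) = 7480 m/s; transfer-perigee v_p = √[μ(2/r₁ − 1/a_t)] = 8697 m/s.
Δv₁ = v_p − v_c1 = 1217 m/s.
At r₂: circular v_c2 = √(μ/r₂) = 5180 m/s; transfer-apogee v_a = √[μ(2/r₂ − 1/a_t)] = 4170 m/s.
Δv₂ = v_c2 − v_a = 1010 m/s.
Total Δv = Δv₁ + Δv₂ = 2226 m/s = 2.226 km/s.

Δv_total ≈ 2.23 km/s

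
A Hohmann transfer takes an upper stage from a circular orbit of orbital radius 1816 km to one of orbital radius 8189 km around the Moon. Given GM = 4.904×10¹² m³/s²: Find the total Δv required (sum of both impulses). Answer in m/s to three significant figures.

r₁ = 1816 km = 1.816×10⁶ m.
r₂ = 8189 km = 8.189×10⁶ m.
Transfer ellipse a_t = (r₁ + r₂)/2 = 5.002×10⁶ m.
At r₁: circular v_c1 = √(μ/r₁) = 1643 m/s; transfer-perilune v_p = √[μ(2/r₁ − 1/a_t)] = 2103 m/s.
Δv₁ = v_p − v_c1 = 459.2 m/s.
At r₂: circular v_c2 = √(μ/r₂) = 773.9 m/s; transfer-apolune v_a = √[μ(2/r₂ − 1/a_t)] = 466.3 m/s.
Δv₂ = v_c2 − v_a = 307.6 m/s.
Total Δv = Δv₁ + Δv₂ = 766.8 m/s.

Δv_total ≈ 767 m/s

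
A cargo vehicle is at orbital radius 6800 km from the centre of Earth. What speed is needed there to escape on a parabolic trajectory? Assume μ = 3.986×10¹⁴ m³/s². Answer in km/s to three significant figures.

v_esc ≈ 10.8 km/s

r = 6800 km = 6.800×10⁶ m.
Escape speed v_esc = √(2μ/r) = √(2 × 3.986×10¹⁴ / 6.800×10⁶) = √(1.172×10⁸) = 10830 m/s.
= 10.83 km/s.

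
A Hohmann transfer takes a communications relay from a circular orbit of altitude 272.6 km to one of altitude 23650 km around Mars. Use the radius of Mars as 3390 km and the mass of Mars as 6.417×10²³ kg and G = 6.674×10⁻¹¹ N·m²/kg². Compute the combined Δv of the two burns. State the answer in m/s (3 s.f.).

μ = GM = 6.674×10⁻¹¹ × 6.417×10²³ = 4.283×10¹³ m³/s².
r₁ = 3390 + 272.6 = 3662.6 km = 3.6626×10⁶ m.
r₂ = 3390 + 23650 = 27040 km = 2.7040×10⁷ m.
Transfer ellipse a_t = (r₁ + r₂)/2 = 1.535×10⁷ m.
At r₁: circular v_c1 = √(μ/r₁) = 3420 m/s; transfer-periapsis v_p = √[μ(2/r₁ − 1/a_t)] = 4538 m/s.
Δv₁ = v_p − v_c1 = 1119 m/s.
At r₂: circular v_c2 = √(μ/r₂) = 1259 m/s; transfer-apoapsis v_a = √[μ(2/r₂ − 1/a_t)] = 614.7 m/s.
Δv₂ = v_c2 − v_a = 643.8 m/s.
Total Δv = Δv₁ + Δv₂ = 1763 m/s.

Δv_total ≈ 1760 m/s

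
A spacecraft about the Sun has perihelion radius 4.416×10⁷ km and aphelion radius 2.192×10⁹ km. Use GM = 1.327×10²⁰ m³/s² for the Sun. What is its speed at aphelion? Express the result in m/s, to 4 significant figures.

v ≈ 1546 m/s

Semi-major axis a = (r_p + r_a)/2 = 1.1181×10⁹ km = 1.118×10¹² m.
Vis-viva: v² = μ(2/r − 1/a) = 1.327×10²⁰ × (9.124×10⁻¹³ − 8.944×10⁻¹³) = 2.391×10⁶ m²/s².
v = 1546 m/s.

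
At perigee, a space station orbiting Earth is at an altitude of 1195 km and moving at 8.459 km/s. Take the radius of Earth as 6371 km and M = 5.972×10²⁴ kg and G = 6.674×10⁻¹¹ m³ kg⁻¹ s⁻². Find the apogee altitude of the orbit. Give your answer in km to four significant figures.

μ = GM = 6.674×10⁻¹¹ × 5.972×10²⁴ = 3.986×10¹⁴ m³/s².
r_p = 6371 + 1195 = 7566.0 km = 7.566×10⁶ m.
Specific energy ε = v²/2 − μ/r = -1.690×10⁷ J/kg, so a = −μ/(2ε) = 1.179×10⁷ m.
The apsides satisfy r_p + r_a = 2a, so the apogee radius is 2a − r_p = 1.602×10⁷ m = 16015 km.
Apogee altitude = 16015 − 6371 = 9644.4 km.

apogee altitude ≈ 9644 km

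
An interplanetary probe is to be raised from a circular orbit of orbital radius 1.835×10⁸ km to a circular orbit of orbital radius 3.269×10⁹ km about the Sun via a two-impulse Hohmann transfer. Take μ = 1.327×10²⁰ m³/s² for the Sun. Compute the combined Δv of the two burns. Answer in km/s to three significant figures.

r₁ = 1.835×10⁸ km = 1.835×10¹¹ m.
r₂ = 3.269×10⁹ km = 3.269×10¹² m.
Transfer ellipse a_t = (r₁ + r₂)/2 = 1.726×10¹² m.
At r₁: circular v_c1 = √(μ/r₁) = 26890 m/s; transfer-perihelion v_p = √[μ(2/r₁ − 1/a_t)] = 37010 m/s.
Δv₁ = v_p − v_c1 = 10110 m/s.
At r₂: circular v_c2 = √(μ/r₂) = 6371 m/s; transfer-aphelion v_a = √[μ(2/r₂ − 1/a_t)] = 2077 m/s.
Δv₂ = v_c2 − v_a = 4294 m/s.
Total Δv = Δv₁ + Δv₂ = 14410 m/s = 14.41 km/s.

Δv_total ≈ 14.4 km/s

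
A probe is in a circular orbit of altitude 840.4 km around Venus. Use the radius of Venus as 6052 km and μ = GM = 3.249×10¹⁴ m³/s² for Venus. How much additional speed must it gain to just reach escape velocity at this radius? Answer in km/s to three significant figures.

Δv ≈ 2.84 km/s

r = 6052 + 840.4 = 6892.4 km = 6.8924×10⁶ m.
Circular speed v_c = √(μ/r) = 6866 m/s.
Escape speed v_esc = √(2μ/r) = √2 × v_c = 9710 m/s.
Δv = v_esc − v_c = 2844 m/s = 2.844 km/s.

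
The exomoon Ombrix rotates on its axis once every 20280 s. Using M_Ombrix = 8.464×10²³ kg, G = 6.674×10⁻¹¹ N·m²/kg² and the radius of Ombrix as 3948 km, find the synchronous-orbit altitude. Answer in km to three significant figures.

μ = GM = 6.674×10⁻¹¹ × 8.464×10²³ = 5.649×10¹³ m³/s².
A synchronous orbit has period T, so by Kepler's third law a = (μT²/4π²)^(1/3).
μT²/4π² = 5.649×10¹³ × (2.028×10⁴)² / 39.48 = 5.885×10²⁰ m³.
a = 8.380×10⁶ m = 8380.0 km.
Altitude h = a − R = 8380.0 − 3948 = 4432.0 km.

h_sync ≈ 4430 km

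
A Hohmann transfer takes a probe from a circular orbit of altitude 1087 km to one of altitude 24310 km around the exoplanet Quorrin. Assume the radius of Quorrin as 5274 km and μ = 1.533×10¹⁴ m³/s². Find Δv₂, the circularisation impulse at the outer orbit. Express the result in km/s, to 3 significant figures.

Δv ≈ 0.922 km/s

r₁ = 5274 + 1087 = 6361.0 km = 6.3610×10⁶ m.
r₂ = 5274 + 24310 = 29584 km = 2.9584×10⁷ m.
Transfer ellipse a_t = (r₁ + r₂)/2 = 1.797×10⁷ m.
At r₁: circular v_c1 = √(μ/r₁) = 4909 m/s; transfer-periapsis v_p = √[μ(2/r₁ − 1/a_t)] = 6298 m/s.
At r₂: circular v_c2 = √(μ/r₂) = 2276 m/s; transfer-apoapsis v_a = √[μ(2/r₂ − 1/a_t)] = 1354 m/s.
Δv₂ = v_c2 − v_a = 922.1 m/s.
= 0.9221 km/s.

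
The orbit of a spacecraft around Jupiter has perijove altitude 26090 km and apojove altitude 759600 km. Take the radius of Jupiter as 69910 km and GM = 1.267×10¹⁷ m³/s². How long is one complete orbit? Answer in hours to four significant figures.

T ≈ 48.81 hours

r_p = 69910 + 26090 = 96000 km = 9.6000×10⁷ m.
r_a = 69910 + 759600 = 829510 km = 8.2951×10⁸ m.
Semi-major axis a = (r_p + r_a)/2 = (96000 + 8.2951×10⁵)/2 = 4.6276×10⁵ km = 4.628×10⁸ m.
By Kepler's third law T = 2π√(a³/μ) = 2π × 2.797×10⁴ = 1.757×10⁵ s.
= 48.81 hours.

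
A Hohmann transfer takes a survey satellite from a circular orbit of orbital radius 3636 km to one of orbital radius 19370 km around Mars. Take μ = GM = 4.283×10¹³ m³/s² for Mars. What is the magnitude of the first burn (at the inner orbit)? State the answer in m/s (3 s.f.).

Δv ≈ 1020 m/s

r₁ = 3636 km = 3.636×10⁶ m.
r₂ = 19370 km = 1.937×10⁷ m.
Transfer ellipse a_t = (r₁ + r₂)/2 = 1.150×10⁷ m.
At r₁: circular v_c1 = √(μ/r₁) = 3432 m/s; transfer-periapsis v_p = √[μ(2/r₁ − 1/a_t)] = 4454 m/s.
Δv₁ = v_p − v_c1 = 1022 m/s.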